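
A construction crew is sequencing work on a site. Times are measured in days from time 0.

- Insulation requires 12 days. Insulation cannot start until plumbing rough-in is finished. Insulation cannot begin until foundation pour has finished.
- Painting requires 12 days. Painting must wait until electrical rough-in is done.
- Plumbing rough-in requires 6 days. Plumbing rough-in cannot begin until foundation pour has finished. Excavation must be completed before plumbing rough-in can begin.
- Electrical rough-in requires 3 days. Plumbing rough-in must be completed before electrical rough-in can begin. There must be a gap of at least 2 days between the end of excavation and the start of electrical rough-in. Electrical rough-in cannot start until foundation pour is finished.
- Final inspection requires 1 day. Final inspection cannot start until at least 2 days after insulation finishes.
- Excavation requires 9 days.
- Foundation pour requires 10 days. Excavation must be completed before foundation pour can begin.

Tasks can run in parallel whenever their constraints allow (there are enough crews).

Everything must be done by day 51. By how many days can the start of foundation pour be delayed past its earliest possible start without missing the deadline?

11

Excavation has no prerequisites, so it starts at day 0 and finishes at day 9.
After excavation (finishes day 9), foundation pour can start at day 9 and finishes at day 19.

Working backward from the deadline:
Nothing follows painting; the deadline of day 51 is its only limit. It must start by 51 − 12 = day 39.
Electrical rough-in must finish before painting (must start by day 39). With a 3-day duration, electrical rough-in must start by 39 − 3 = day 36.
To finish by day 51, final inspection (duration 1) must start no later than day 50.
Since final inspection (must start by day 50, minus 2-day gap → day 48) depends on it, insulation must finish by day 48. Backing off its 12-day duration gives a latest start of day 36.
Plumbing rough-in feeds electrical rough-in (must start by day 36); insulation (must start by day 36). Taking the minimum, plumbing rough-in must finish by day 36 and start by 36 − 6 = day 30.
Foundation pour has several dependents: plumbing rough-in (must start by day 30); electrical rough-in (must start by day 36); insulation (must start by day 36). The earliest of those limits is day 30, so foundation pour must start by 30 − 10 = day 20.
So foundation pour can start as early as day 9 and as late as day 20, giving 20 − 9 = 11 days of slack.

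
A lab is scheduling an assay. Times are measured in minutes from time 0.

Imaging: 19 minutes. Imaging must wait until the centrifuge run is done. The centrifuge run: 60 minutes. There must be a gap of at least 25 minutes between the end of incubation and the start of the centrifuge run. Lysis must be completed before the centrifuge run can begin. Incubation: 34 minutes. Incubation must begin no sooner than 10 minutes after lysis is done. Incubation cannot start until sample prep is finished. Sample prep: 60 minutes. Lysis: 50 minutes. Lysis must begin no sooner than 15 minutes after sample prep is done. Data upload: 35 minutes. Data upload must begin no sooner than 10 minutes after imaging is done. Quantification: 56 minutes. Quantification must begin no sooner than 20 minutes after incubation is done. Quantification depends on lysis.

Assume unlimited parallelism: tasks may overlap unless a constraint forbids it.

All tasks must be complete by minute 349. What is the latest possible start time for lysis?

Data upload must finish by minute 349; it takes 35 minutes, so it must start by 349 − 35 = minute 314.
Imaging must finish before data upload (must start by minute 314, minus 10-minute gap → minute 304). With a 19-minute duration, imaging must start by 304 − 19 = minute 285.
The centrifuge run must finish before imaging (must start by minute 285). With a 60-minute duration, the centrifuge run must start by 285 − 60 = minute 225.
Nothing follows quantification; the deadline of minute 349 is its only limit. It must start by 349 − 56 = minute 293.
For incubation: the centrifuge run (must start by minute 225, minus 25-minute gap → minute 200); quantification (must start by minute 293, minus 20-minute gap → minute 273). The most restrictive is minute 200; with a 34-minute duration, incubation must start by minute 166.
Lysis must finish in time for incubation (must start by minute 166, minus 10-minute gap → minute 156); the centrifuge run (must start by minute 225); quantification (must start by minute 293). The tightest is minute 156, so lysis must start by 156 − 50 = minute 106.

106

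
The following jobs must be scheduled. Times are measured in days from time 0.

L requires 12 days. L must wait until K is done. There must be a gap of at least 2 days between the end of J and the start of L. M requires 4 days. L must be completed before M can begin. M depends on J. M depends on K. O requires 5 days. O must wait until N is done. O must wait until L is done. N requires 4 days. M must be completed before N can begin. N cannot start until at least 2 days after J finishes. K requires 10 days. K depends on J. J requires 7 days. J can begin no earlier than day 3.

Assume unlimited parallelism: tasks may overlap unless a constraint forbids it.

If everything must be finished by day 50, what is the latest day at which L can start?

Nothing follows O; the deadline of day 50 is its only limit. It must start by 50 − 5 = day 45.
N must finish before O (must start by day 45). With a 4-day duration, N must start by 45 − 4 = day 41.
Since N (must start by day 41) depends on it, M must finish by day 41. Backing off its 4-day duration gives a latest start of day 37.
L feeds M (must start by day 37); O (must start by day 45). Taking the minimum, L must finish by day 37 and start by 37 − 12 = day 25.

25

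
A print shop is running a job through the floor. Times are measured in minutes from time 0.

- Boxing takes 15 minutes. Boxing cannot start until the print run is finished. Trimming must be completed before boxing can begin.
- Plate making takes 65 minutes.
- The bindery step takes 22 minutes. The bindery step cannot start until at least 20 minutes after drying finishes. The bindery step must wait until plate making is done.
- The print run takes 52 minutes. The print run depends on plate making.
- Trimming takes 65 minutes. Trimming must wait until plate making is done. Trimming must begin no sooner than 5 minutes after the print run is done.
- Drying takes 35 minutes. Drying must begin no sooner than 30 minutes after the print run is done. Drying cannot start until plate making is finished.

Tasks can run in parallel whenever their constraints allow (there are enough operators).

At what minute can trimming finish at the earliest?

187

Plate making can start immediately at minute 0; it finishes at minute 65.
The print run waits on plate making (finishes minute 65), so it starts at minute 65 and finishes at 65 + 52 = minute 117.
Trimming has to wait for plate making (finishes minute 65); the print run (finishes minute 117, plus 5-minute gap → minute 122). The latest of these is minute 122, so trimming runs minute 122 to 122 + 65 = minute 187.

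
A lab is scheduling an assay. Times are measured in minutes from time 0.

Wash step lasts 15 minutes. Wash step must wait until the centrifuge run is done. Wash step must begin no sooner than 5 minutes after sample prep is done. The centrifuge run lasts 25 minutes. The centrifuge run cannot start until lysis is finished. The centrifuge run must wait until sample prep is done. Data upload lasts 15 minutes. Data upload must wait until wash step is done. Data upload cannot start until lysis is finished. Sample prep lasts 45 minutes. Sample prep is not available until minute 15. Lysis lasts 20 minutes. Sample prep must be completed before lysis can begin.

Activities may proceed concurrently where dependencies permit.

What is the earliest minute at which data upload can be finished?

After its own release at minute 15, sample prep can start at minute 15 and finishes at minute 60.
Lysis waits on sample prep (finishes minute 60), so it starts at minute 60 and finishes at 60 + 20 = minute 80.
The centrifuge run has to wait for lysis (finishes minute 80); sample prep (finishes minute 60). The latest of these is minute 80, so the centrifuge run runs minute 80 to 80 + 25 = minute 105.
Wash step needs all of the centrifuge run (finishes minute 105); sample prep (finishes minute 60, plus 5-minute gap → minute 65). That puts its earliest start at minute 105; it finishes at 105 + 15 = minute 120.
Data upload has to wait for wash step (finishes minute 120); lysis (finishes minute 80). The latest of these is minute 120, so data upload runs minute 120 to 120 + 15 = minute 135.

135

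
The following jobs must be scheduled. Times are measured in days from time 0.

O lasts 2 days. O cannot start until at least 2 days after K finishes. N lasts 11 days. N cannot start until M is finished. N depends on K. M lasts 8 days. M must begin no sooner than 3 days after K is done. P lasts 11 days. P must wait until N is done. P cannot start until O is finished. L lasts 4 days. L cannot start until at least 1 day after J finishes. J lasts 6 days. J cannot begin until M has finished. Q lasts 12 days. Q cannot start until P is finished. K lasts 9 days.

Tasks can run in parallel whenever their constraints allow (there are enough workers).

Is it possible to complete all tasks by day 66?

K has no prerequisites, so it starts at day 0 and finishes at day 9.
O waits on K (finishes day 9, plus 2-day gap → day 11), so it starts at day 11 and finishes at 11 + 2 = day 13.
M waits on K (finishes day 9, plus 3-day gap → day 12), so it starts at day 12 and finishes at 12 + 8 = day 20.
For N: M (finishes day 20); K (finishes day 9). Taking the maximum gives a start of day 20, and it finishes at 20 + 11 = day 31.
P has to wait for N (finishes day 31); O (finishes day 13). The latest of these is day 31, so P runs day 31 to 31 + 11 = day 42.
Q cannot begin until P (finishes day 42). It runs from day 42 to 42 + 12 = day 54.
After M (finishes day 20), J can start at day 20 and finishes at day 26.
L waits on J (finishes day 26, plus 1-day gap → day 27), so it starts at day 27 and finishes at 27 + 4 = day 31.
Every task is finished by day 54, which is no later than the deadline of 66, so the schedule is feasible.

Yes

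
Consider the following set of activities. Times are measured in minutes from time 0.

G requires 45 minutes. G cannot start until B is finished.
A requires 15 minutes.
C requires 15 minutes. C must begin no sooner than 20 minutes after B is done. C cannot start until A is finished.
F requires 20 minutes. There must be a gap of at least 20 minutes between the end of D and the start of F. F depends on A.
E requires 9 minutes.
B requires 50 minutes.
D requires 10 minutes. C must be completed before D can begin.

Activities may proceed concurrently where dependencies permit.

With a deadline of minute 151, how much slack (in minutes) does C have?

B can start immediately at minute 0; it finishes at minute 50.
Nothing blocks A, so it runs from minute 0 to minute 15.
For C: B (finishes minute 50, plus 20-minute gap → minute 70); A (finishes minute 15). Taking the maximum gives a start of minute 70, and it finishes at 70 + 15 = minute 85.

Working backward from the deadline:
Nothing follows F; the deadline of minute 151 is its only limit. It must start by 151 − 20 = minute 131.
D has to be done before F (must start by minute 131, minus 20-minute gap → minute 111). That means finishing by minute 111, i.e. starting by 111 − 10 = minute 101.
C has to be done before D (must start by minute 101). That means finishing by minute 101, i.e. starting by 101 − 15 = minute 86.
So C can start as early as minute 70 and as late as minute 86, giving 86 − 70 = 16 minutes of slack.

16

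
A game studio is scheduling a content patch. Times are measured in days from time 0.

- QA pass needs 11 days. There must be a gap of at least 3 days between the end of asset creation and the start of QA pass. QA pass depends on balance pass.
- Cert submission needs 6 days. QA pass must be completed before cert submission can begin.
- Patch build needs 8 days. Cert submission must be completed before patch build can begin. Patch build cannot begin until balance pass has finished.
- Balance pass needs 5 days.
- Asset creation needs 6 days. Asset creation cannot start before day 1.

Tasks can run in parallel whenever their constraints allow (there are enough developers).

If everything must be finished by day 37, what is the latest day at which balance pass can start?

Patch build must finish by day 37; it takes 8 days, so it must start by 37 − 8 = day 29.
Since patch build (must start by day 29) depends on it, cert submission must finish by day 29. Backing off its 6-day duration gives a latest start of day 23.
QA pass must finish before cert submission (must start by day 23). With an 11-day duration, QA pass must start by 23 − 11 = day 12.
Balance pass must finish in time for QA pass (must start by day 12); patch build (must start by day 29). The tightest is day 12, so balance pass must start by 12 − 5 = day 7.

7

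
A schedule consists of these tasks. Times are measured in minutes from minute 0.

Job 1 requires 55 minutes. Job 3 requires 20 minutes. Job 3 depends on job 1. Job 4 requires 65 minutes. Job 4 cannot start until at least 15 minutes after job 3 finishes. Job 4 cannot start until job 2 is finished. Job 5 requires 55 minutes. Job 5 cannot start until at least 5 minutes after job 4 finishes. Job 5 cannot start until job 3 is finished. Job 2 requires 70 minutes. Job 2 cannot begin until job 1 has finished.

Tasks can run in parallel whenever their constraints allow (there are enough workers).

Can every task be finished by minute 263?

Job 1 can start immediately at minute 0; it finishes at minute 55.
After job 1 (finishes minute 55), job 3 can start at minute 55 and finishes at minute 75.
Job 2 waits on job 1 (finishes minute 55), so it starts at minute 55 and finishes at 55 + 70 = minute 125.
For job 4: job 3 (finishes minute 75, plus 15-minute gap → minute 90); job 2 (finishes minute 125). Taking the maximum gives a start of minute 125, and it finishes at 125 + 65 = minute 190.
Job 5 cannot start until job 4 (finishes minute 190, plus 5-minute gap → minute 195); job 3 (finishes minute 75). The controlling bound is minute 195, so job 5 finishes at 195 + 55 = minute 250.
Every task is finished by minute 250, which is no later than the deadline of 263, so the schedule is feasible.

Yes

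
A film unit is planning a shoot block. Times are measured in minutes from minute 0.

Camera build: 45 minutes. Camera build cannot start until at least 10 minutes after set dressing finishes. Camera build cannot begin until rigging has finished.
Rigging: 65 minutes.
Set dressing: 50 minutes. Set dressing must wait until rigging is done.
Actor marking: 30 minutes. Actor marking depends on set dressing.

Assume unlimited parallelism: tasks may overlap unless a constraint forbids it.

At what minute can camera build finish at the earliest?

170

Rigging can start immediately at minute 0; it finishes at minute 65.
After rigging (finishes minute 65), set dressing can start at minute 65 and finishes at minute 115.
Camera build cannot start until set dressing (finishes minute 115, plus 10-minute gap → minute 125); rigging (finishes minute 65). The controlling bound is minute 125, so camera build finishes at 125 + 45 = minute 170.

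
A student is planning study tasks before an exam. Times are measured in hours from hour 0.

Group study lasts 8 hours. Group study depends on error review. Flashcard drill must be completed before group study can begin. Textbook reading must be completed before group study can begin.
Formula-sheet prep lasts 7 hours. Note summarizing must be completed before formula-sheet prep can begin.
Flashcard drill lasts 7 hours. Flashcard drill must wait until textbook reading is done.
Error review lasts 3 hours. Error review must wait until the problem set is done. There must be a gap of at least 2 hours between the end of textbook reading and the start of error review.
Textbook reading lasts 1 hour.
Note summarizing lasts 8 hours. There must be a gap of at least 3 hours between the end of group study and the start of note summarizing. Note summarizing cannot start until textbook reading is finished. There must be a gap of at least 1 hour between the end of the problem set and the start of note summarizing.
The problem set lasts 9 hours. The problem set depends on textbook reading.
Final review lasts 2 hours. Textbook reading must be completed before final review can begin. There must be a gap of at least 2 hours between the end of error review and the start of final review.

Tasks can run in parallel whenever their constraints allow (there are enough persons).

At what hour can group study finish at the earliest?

Nothing blocks textbook reading, so it runs from hour 0 to hour 1.
Flashcard drill waits on textbook reading (finishes hour 1), so it starts at hour 1 and finishes at 1 + 7 = hour 8.
The problem set cannot begin until textbook reading (finishes hour 1). It runs from hour 1 to 1 + 9 = hour 10.
Error review has to wait for the problem set (finishes hour 10); textbook reading (finishes hour 1, plus 2-hour gap → hour 3). The latest of these is hour 10, so error review runs hour 10 to 10 + 3 = hour 13.
For group study: error review (finishes hour 13); flashcard drill (finishes hour 8); textbook reading (finishes hour 1). Taking the maximum gives a start of hour 13, and it finishes at 13 + 8 = hour 21.

21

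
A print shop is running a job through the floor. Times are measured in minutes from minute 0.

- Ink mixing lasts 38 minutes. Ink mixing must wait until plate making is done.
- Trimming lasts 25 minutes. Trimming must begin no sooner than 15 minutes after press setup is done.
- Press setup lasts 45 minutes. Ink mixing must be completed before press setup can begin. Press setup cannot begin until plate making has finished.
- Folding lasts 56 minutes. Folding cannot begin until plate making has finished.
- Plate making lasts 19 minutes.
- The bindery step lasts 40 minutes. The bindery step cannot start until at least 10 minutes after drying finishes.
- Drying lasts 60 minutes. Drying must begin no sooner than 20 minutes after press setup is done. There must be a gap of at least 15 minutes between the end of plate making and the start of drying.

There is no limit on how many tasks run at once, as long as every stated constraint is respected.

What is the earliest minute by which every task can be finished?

Nothing blocks plate making, so it runs from minute 0 to minute 19.
Folding cannot begin until plate making (finishes minute 19). It runs from minute 19 to 19 + 56 = minute 75.
Ink mixing cannot begin until plate making (finishes minute 19). It runs from minute 19 to 19 + 38 = minute 57.
Press setup cannot start until ink mixing (finishes minute 57); plate making (finishes minute 19). The controlling bound is minute 57, so press setup finishes at 57 + 45 = minute 102.
Trimming waits on press setup (finishes minute 102, plus 15-minute gap → minute 117), so it starts at minute 117 and finishes at 117 + 25 = minute 142.
Drying has to wait for press setup (finishes minute 102, plus 20-minute gap → minute 122); plate making (finishes minute 19, plus 15-minute gap → minute 34). The latest of these is minute 122, so drying runs minute 122 to 122 + 60 = minute 182.
After drying (finishes minute 182, plus 10-minute gap → minute 192), the bindery step can start at minute 192 and finishes at minute 232.
All tasks are finished once the last one completes. Finish times: Plate making at 19, Ink mixing at 57, Press setup at 102, Drying at 182, Trimming at 142, Folding at 75, The bindery step at 232. The latest is minute 232.

232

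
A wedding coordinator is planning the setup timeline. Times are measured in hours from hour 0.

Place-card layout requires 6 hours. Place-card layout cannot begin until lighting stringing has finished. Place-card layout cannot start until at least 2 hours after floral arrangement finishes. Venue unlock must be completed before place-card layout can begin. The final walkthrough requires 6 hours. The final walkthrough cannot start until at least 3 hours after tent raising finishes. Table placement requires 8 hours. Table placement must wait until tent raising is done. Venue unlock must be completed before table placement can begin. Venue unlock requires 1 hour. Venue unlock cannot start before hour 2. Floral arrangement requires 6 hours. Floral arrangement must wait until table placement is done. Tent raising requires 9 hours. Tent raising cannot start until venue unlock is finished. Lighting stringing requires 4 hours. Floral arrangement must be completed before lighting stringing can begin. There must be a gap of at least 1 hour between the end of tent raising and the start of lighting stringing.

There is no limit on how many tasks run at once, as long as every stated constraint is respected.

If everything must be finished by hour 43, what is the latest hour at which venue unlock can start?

Place-card layout has no dependents, so it just needs to finish by hour 43. Starting by 43 − 6 = hour 37 achieves that.
Lighting stringing has to be done before place-card layout (must start by hour 37). That means finishing by hour 37, i.e. starting by 37 − 4 = hour 33.
Floral arrangement must finish in time for lighting stringing (must start by hour 33); place-card layout (must start by hour 37, minus 2-hour gap → hour 35). The tightest is hour 33, so floral arrangement must start by 33 − 6 = hour 27.
Table placement must finish before floral arrangement (must start by hour 27). With an 8-hour duration, table placement must start by 27 − 8 = hour 19.
The final walkthrough has no dependents, so it just needs to finish by hour 43. Starting by 43 − 6 = hour 37 achieves that.
For tent raising: table placement (must start by hour 19); lighting stringing (must start by hour 33, minus 1-hour gap → hour 32); the final walkthrough (must start by hour 37, minus 3-hour gap → hour 34). The most restrictive is hour 19; with a 9-hour duration, tent raising must start by hour 10.
Venue unlock must finish in time for tent raising (must start by hour 10); table placement (must start by hour 19); place-card layout (must start by hour 37). The tightest is hour 10, so venue unlock must start by 10 − 1 = hour 9.

9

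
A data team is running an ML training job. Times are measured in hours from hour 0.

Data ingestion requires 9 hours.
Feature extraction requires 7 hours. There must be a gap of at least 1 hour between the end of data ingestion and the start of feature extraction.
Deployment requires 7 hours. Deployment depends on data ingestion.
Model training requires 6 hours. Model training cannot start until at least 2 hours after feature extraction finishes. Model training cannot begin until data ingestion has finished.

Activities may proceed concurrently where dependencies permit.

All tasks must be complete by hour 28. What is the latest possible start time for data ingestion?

Model training must finish by hour 28; it takes 6 hours, so it must start by 28 − 6 = hour 22.
Since model training (must start by hour 22, minus 2-hour gap → hour 20) depends on it, feature extraction must finish by hour 20. Backing off its 7-hour duration gives a latest start of hour 13.
To finish by hour 28, deployment (duration 7) must start no later than hour 21.
For data ingestion: feature extraction (must start by hour 13, minus 1-hour gap → hour 12); model training (must start by hour 22); deployment (must start by hour 21). The most restrictive is hour 12; with a 9-hour duration, data ingestion must start by hour 3.

3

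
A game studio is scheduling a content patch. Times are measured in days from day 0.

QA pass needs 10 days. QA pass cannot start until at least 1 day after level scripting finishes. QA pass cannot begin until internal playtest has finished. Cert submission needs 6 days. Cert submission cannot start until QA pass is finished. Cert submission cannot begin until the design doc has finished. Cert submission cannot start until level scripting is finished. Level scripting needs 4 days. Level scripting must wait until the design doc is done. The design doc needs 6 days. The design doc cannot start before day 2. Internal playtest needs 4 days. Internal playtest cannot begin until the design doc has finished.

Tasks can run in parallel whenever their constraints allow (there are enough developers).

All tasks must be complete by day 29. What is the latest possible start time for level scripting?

Cert submission must finish by day 29; it takes 6 days, so it must start by 29 − 6 = day 23.
QA pass feeds into cert submission (must start by day 23); so QA pass must finish by day 23 and therefore start by day 13.
For level scripting: QA pass (must start by day 13, minus 1-day gap → day 12); cert submission (must start by day 23). The most restrictive is day 12; with a 4-day duration, level scripting must start by day 8.

8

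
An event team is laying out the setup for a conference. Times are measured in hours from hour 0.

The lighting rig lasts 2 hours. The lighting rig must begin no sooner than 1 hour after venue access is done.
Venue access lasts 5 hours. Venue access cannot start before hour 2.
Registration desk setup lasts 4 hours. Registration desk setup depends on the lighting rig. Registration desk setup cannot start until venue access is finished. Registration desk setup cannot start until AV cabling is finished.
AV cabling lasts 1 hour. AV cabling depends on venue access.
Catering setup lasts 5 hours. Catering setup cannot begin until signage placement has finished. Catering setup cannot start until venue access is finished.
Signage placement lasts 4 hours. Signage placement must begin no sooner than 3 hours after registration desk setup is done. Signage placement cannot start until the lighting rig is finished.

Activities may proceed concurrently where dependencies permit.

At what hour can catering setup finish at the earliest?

26

Venue access cannot begin until its own release at hour 2. It runs from hour 2 to 2 + 5 = hour 7.
AV cabling cannot begin until venue access (finishes hour 7). It runs from hour 7 to 7 + 1 = hour 8.
The lighting rig cannot begin until venue access (finishes hour 7, plus 1-hour gap → hour 8). It runs from hour 8 to 8 + 2 = hour 10.
Registration desk setup cannot start until the lighting rig (finishes hour 10); venue access (finishes hour 7); AV cabling (finishes hour 8). The controlling bound is hour 10, so registration desk setup finishes at 10 + 4 = hour 14.
Signage placement has to wait for registration desk setup (finishes hour 14, plus 3-hour gap → hour 17); the lighting rig (finishes hour 10). The latest of these is hour 17, so signage placement runs hour 17 to 17 + 4 = hour 21.
Catering setup cannot start until signage placement (finishes hour 21); venue access (finishes hour 7). The controlling bound is hour 21, so catering setup finishes at 21 + 5 = hour 26.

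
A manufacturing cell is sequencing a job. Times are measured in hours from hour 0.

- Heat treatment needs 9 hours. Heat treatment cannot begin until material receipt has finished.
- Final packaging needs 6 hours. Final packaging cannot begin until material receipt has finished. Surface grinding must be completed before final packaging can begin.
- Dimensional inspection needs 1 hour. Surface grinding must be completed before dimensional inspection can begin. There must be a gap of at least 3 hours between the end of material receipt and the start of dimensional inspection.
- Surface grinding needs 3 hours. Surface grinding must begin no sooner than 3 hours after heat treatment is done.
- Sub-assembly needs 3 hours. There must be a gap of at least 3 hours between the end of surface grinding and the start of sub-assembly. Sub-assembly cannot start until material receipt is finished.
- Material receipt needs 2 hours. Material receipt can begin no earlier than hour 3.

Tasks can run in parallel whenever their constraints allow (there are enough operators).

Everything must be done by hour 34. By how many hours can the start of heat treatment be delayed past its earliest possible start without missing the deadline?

8

Material receipt cannot begin until its own release at hour 3. It runs from hour 3 to 3 + 2 = hour 5.
Heat treatment waits on material receipt (finishes hour 5), so it starts at hour 5 and finishes at 5 + 9 = hour 14.

Working backward from the deadline:
Dimensional inspection has no dependents, so it just needs to finish by hour 34. Starting by 34 − 1 = hour 33 achieves that.
To finish by hour 34, sub-assembly (duration 3) must start no later than hour 31.
Final packaging must finish by hour 34; it takes 6 hours, so it must start by 34 − 6 = hour 28.
For surface grinding: dimensional inspection (must start by hour 33); sub-assembly (must start by hour 31, minus 3-hour gap → hour 28); final packaging (must start by hour 28). The most restrictive is hour 28; with a 3-hour duration, surface grinding must start by hour 25.
Heat treatment feeds into surface grinding (must start by hour 25, minus 3-hour gap → hour 22); so heat treatment must finish by hour 22 and therefore start by hour 13.
So heat treatment can start as early as hour 5 and as late as hour 13, giving 13 − 5 = 8 hours of slack.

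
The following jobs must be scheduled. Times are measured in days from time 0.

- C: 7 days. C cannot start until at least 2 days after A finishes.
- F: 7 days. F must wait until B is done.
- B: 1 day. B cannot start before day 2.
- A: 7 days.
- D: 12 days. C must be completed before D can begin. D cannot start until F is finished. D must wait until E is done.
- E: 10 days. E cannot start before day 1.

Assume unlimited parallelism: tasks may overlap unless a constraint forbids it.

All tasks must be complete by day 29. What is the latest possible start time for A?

To finish by day 29, D (duration 12) must start no later than day 17.
C feeds into D (must start by day 17); so C must finish by day 17 and therefore start by day 10.
A feeds into C (must start by day 10, minus 2-day gap → day 8); so A must finish by day 8 and therefore start by day 1.

1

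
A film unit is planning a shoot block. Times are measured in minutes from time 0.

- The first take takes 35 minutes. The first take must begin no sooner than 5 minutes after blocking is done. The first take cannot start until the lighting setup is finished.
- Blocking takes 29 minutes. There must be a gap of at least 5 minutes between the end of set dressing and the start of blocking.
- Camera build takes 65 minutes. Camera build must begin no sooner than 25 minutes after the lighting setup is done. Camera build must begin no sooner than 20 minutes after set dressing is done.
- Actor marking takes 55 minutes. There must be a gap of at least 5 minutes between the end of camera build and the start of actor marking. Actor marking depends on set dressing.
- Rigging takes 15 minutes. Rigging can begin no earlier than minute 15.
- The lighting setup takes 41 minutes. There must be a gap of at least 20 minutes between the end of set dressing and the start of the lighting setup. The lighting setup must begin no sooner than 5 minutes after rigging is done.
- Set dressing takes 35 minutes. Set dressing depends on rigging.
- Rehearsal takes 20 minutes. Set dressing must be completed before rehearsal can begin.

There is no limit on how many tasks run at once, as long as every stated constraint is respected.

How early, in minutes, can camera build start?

151

Rigging cannot begin until its own release at minute 15. It runs from minute 15 to 15 + 15 = minute 30.
Set dressing waits on rigging (finishes minute 30), so it starts at minute 30 and finishes at 30 + 35 = minute 65.
For the lighting setup: set dressing (finishes minute 65, plus 20-minute gap → minute 85); rigging (finishes minute 30, plus 5-minute gap → minute 35). Taking the maximum gives a start of minute 85, and it finishes at 85 + 41 = minute 126.
Camera build waits on the lighting setup (finishes minute 126, plus 25-minute gap → minute 151); set dressing (finishes minute 65, plus 20-minute gap → minute 85). The latest of these is minute 151, which is the earliest camera build can start.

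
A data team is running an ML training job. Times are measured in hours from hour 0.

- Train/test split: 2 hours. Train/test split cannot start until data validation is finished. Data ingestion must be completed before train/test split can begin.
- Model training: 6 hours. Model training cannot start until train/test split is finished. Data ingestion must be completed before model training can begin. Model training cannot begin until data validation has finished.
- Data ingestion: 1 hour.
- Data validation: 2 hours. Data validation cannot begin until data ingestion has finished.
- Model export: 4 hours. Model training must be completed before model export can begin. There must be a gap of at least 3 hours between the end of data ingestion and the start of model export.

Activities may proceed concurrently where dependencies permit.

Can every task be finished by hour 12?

Nothing blocks data ingestion, so it runs from hour 0 to hour 1.
Data validation cannot begin until data ingestion (finishes hour 1). It runs from hour 1 to 1 + 2 = hour 3.
For train/test split: data validation (finishes hour 3); data ingestion (finishes hour 1). Taking the maximum gives a start of hour 3, and it finishes at 3 + 2 = hour 5.
Model training cannot start until train/test split (finishes hour 5); data ingestion (finishes hour 1); data validation (finishes hour 3). The controlling bound is hour 5, so model training finishes at 5 + 6 = hour 11.
Model export needs all of model training (finishes hour 11); data ingestion (finishes hour 1, plus 3-hour gap → hour 4). That puts its earliest start at hour 11; it finishes at 11 + 4 = hour 15.
The earliest everything can be done is hour 15, which is after the deadline of 12, so it is not possible.

No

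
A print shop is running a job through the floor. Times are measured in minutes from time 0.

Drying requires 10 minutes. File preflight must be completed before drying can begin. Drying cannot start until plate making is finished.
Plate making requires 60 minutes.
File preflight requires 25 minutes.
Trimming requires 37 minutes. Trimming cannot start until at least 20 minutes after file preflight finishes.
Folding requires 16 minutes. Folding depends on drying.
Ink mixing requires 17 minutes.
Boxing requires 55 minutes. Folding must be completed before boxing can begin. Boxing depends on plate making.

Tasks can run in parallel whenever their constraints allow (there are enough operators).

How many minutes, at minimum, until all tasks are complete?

141

Ink mixing has no prerequisites, so it starts at minute 0 and finishes at minute 17.
Plate making can start immediately at minute 0; it finishes at minute 60.
Nothing blocks file preflight, so it runs from minute 0 to minute 25.
Trimming waits on file preflight (finishes minute 25, plus 20-minute gap → minute 45), so it starts at minute 45 and finishes at 45 + 37 = minute 82.
Drying cannot start until file preflight (finishes minute 25); plate making (finishes minute 60). The controlling bound is minute 60, so drying finishes at 60 + 10 = minute 70.
After drying (finishes minute 70), folding can start at minute 70 and finishes at minute 86.
Boxing needs all of folding (finishes minute 86); plate making (finishes minute 60). That puts its earliest start at minute 86; it finishes at 86 + 55 = minute 141.
All tasks are finished once the last one completes. Finish times: File preflight at 25, Plate making at 60, Ink mixing at 17, Drying at 70, Trimming at 82, Folding at 86, Boxing at 141. The latest is minute 141.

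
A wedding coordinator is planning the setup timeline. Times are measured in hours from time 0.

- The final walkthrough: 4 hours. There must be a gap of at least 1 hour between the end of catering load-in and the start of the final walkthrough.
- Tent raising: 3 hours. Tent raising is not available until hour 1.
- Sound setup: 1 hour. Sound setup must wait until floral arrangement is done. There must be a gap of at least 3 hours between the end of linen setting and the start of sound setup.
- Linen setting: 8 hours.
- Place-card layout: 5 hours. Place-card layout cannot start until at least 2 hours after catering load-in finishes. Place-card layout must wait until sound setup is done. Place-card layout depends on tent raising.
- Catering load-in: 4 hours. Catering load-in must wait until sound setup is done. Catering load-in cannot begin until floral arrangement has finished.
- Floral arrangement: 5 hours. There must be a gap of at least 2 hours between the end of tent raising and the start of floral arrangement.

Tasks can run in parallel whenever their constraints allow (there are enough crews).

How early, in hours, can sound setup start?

Linen setting can start immediately at hour 0; it finishes at hour 8.
Tent raising waits on its own release at hour 1, so it starts at hour 1 and finishes at 1 + 3 = hour 4.
Floral arrangement waits on tent raising (finishes hour 4, plus 2-hour gap → hour 6), so it starts at hour 6 and finishes at 6 + 5 = hour 11.
Sound setup waits on floral arrangement (finishes hour 11); linen setting (finishes hour 8, plus 3-hour gap → hour 11). The latest of these is hour 11, which is the earliest sound setup can start.

11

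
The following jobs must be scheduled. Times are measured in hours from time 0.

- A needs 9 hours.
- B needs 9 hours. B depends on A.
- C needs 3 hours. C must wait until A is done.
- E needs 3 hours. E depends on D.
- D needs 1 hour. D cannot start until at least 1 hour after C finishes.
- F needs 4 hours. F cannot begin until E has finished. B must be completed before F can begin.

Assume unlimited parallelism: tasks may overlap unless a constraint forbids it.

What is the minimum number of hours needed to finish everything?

A has no prerequisites, so it starts at hour 0 and finishes at hour 9.
C waits on A (finishes hour 9), so it starts at hour 9 and finishes at 9 + 3 = hour 12.
D cannot begin until C (finishes hour 12, plus 1-hour gap → hour 13). It runs from hour 13 to 13 + 1 = hour 14.
E cannot begin until D (finishes hour 14). It runs from hour 14 to 14 + 3 = hour 17.
After A (finishes hour 9), B can start at hour 9 and finishes at hour 18.
F needs all of E (finishes hour 17); B (finishes hour 18). That puts its earliest start at hour 18; it finishes at 18 + 4 = hour 22.
All tasks are finished once the last one completes. Finish times: A at 9, B at 18, C at 12, D at 14, E at 17, F at 22. The latest is hour 22.

22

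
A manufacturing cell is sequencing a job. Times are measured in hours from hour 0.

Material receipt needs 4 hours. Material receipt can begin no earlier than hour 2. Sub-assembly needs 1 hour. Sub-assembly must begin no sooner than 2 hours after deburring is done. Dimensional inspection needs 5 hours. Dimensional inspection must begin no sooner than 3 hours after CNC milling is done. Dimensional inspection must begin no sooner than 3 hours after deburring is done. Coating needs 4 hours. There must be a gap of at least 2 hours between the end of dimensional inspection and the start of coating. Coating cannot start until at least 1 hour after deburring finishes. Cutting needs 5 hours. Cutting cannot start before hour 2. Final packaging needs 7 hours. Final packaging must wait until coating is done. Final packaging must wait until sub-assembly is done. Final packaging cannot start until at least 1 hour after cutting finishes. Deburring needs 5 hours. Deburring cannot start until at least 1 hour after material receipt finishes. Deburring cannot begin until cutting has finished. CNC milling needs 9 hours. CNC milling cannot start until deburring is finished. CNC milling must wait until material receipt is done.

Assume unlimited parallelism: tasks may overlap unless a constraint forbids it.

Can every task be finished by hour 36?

No

After its own release at hour 2, cutting can start at hour 2 and finishes at hour 7.
Material receipt cannot begin until its own release at hour 2. It runs from hour 2 to 2 + 4 = hour 6.
Deburring cannot start until material receipt (finishes hour 6, plus 1-hour gap → hour 7); cutting (finishes hour 7). The controlling bound is hour 7, so deburring finishes at 7 + 5 = hour 12.
After deburring (finishes hour 12, plus 2-hour gap → hour 14), sub-assembly can start at hour 14 and finishes at hour 15.
For CNC milling: deburring (finishes hour 12); material receipt (finishes hour 6). Taking the maximum gives a start of hour 12, and it finishes at 12 + 9 = hour 21.
Dimensional inspection needs all of CNC milling (finishes hour 21, plus 3-hour gap → hour 24); deburring (finishes hour 12, plus 3-hour gap → hour 15). That puts its earliest start at hour 24; it finishes at 24 + 5 = hour 29.
Coating cannot start until dimensional inspection (finishes hour 29, plus 2-hour gap → hour 31); deburring (finishes hour 12, plus 1-hour gap → hour 13). The controlling bound is hour 31, so coating finishes at 31 + 4 = hour 35.
Final packaging needs all of coating (finishes hour 35); sub-assembly (finishes hour 15); cutting (finishes hour 7, plus 1-hour gap → hour 8). That puts its earliest start at hour 35; it finishes at 35 + 7 = hour 42.
The earliest everything can be done is hour 42, which is after the deadline of 36, so it is not possible.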